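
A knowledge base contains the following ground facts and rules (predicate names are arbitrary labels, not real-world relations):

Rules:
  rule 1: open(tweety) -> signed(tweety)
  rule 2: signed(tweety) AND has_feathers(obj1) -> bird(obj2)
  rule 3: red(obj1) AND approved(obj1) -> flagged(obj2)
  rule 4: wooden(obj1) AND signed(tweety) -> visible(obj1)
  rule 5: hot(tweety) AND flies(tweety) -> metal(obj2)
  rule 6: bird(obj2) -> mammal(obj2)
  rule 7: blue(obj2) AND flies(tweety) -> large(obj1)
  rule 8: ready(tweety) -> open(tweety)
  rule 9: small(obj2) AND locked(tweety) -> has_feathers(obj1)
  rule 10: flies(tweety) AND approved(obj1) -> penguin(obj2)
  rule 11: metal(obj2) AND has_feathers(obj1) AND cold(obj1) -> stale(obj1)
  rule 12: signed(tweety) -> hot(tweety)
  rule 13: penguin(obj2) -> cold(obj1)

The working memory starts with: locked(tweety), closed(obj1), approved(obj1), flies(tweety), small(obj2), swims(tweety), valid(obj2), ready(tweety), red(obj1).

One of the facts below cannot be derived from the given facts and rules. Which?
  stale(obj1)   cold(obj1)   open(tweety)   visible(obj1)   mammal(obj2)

Round 1: rule 3 [red(obj1) AND approved(obj1) -> flagged(obj2)]; rule 8 [ready(tweety) -> open(tweety)]; rule 9 [small(obj2) AND locked(tweety) -> has_feathers(obj1)]; rule 10 [flies(tweety) AND approved(obj1) -> penguin(obj2)]. New: flagged(obj2), open(tweety), has_feathers(obj1), penguin(obj2).
Round 2: rule 1 [open(tweety) -> signed(tweety)]; rule 13 [penguin(obj2) -> cold(obj1)]. New: signed(tweety), cold(obj1).
Round 3: rule 2 [signed(tweety) AND has_feathers(obj1) -> bird(obj2)]; rule 12 [signed(tweety) -> hot(tweety)]. New: bird(obj2), hot(tweety).
Round 4: rule 5 [hot(tweety) AND flies(tweety) -> metal(obj2)]; rule 6 [bird(obj2) -> mammal(obj2)]. New: metal(obj2), mammal(obj2).
Round 5: rule 11 [metal(obj2) AND has_feathers(obj1) AND cold(obj1) -> stale(obj1)]. New: stale(obj1).
Derived: stale(obj1) (round 5), open(tweety) (round 1), mammal(obj2) (round 4), cold(obj1) (round 2). visible(obj1) never appears in any round.

visible(obj1)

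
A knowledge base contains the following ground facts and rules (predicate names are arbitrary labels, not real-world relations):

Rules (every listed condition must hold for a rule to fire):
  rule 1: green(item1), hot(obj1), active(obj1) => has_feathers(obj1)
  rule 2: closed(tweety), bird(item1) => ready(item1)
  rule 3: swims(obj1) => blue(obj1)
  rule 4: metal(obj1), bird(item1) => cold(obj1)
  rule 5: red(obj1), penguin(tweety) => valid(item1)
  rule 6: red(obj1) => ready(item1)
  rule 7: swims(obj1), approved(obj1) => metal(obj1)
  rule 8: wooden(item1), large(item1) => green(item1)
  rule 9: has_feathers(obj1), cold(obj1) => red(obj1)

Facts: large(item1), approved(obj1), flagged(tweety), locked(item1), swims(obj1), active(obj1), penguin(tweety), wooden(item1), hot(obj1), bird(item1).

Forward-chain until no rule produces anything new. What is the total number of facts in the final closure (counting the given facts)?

Round 1: rule 3 [swims(obj1) => blue(obj1)]; rule 7 [swims(obj1), approved(obj1) => metal(obj1)]; rule 8 [wooden(item1), large(item1) => green(item1)]. Adds blue(obj1), metal(obj1), green(item1).
Round 2: rule 1 [green(item1), hot(obj1), active(obj1) => has_feathers(obj1)]; rule 4 [metal(obj1), bird(item1) => cold(obj1)]. Adds has_feathers(obj1), cold(obj1).
Round 3: rule 9 [has_feathers(obj1), cold(obj1) => red(obj1)]. Adds red(obj1).
Round 4: rule 5 [red(obj1), penguin(tweety) => valid(item1)]; rule 6 [red(obj1) => ready(item1)]. Adds valid(item1), ready(item1).
Closure: {active(obj1), approved(obj1), bird(item1), blue(obj1), cold(obj1), flagged(tweety), green(item1), has_feathers(obj1), hot(obj1), large(item1), locked(item1), metal(obj1), penguin(tweety), ready(item1), red(obj1), swims(obj1), valid(item1), wooden(item1)} — 18 facts.

18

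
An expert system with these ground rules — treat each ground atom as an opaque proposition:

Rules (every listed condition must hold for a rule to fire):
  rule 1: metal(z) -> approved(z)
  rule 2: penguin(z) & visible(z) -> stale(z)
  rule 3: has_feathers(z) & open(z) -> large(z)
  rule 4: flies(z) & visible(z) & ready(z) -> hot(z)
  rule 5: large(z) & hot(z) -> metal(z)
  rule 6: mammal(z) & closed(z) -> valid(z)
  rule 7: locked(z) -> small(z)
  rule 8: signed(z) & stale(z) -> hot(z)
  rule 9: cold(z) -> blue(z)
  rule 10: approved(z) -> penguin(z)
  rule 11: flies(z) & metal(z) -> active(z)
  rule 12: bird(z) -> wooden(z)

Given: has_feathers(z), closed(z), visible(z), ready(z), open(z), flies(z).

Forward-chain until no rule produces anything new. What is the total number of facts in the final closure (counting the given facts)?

Round 1: rule 3 [has_feathers(z) & open(z) -> large(z)]; rule 4 [flies(z) & visible(z) & ready(z) -> hot(z)]. Adds large(z), hot(z).
Round 2: rule 5 [large(z) & hot(z) -> metal(z)]. Adds metal(z).
Round 3: rule 1 [metal(z) -> approved(z)]; rule 11 [flies(z) & metal(z) -> active(z)]. Adds approved(z), active(z).
Round 4: rule 10 [approved(z) -> penguin(z)]. Adds penguin(z).
Round 5: rule 2 [penguin(z) & visible(z) -> stale(z)]. Adds stale(z).
Closure: {active(z), approved(z), closed(z), flies(z), has_feathers(z), hot(z), large(z), metal(z), open(z), penguin(z), ready(z), stale(z), visible(z)} — 13 facts.

13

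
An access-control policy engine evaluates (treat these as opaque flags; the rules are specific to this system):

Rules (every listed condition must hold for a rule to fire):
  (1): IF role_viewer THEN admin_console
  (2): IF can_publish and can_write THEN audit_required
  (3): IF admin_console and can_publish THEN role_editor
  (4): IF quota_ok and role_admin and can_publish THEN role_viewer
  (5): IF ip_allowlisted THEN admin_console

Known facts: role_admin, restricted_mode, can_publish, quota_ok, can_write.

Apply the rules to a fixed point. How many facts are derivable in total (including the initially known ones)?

Round 1: (2) [IF can_publish and can_write THEN audit_required]; (4) [IF quota_ok and role_admin and can_publish THEN role_viewer]. Adds audit_required, role_viewer.
Round 2: (1) [IF role_viewer THEN admin_console]. Adds admin_console.
Round 3: (3) [IF admin_console and can_publish THEN role_editor]. Adds role_editor.
Closure: {admin_console, audit_required, can_publish, can_write, quota_ok, restricted_mode, role_admin, role_editor, role_viewer} — 9 facts.

9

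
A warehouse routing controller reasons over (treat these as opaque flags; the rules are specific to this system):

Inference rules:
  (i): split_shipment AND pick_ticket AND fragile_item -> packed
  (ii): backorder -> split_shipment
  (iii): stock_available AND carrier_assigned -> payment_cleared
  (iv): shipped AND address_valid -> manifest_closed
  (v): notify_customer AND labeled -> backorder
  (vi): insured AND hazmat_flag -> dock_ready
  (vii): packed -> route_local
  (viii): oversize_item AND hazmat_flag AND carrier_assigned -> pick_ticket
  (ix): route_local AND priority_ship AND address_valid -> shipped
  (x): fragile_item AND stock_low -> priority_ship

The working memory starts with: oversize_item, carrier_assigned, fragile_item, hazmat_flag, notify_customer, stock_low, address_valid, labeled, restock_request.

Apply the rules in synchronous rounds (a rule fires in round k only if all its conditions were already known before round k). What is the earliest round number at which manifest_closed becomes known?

Round 1: (v) [notify_customer AND labeled -> backorder]; (viii) [oversize_item AND hazmat_flag AND carrier_assigned -> pick_ticket]; (x) [fragile_item AND stock_low -> priority_ship]. New: backorder, pick_ticket, priority_ship.
Round 2: (ii) [backorder -> split_shipment]. New: split_shipment.
Round 3: (i) [split_shipment AND pick_ticket AND fragile_item -> packed]. New: packed.
Round 4: (vii) [packed -> route_local]. New: route_local.
Round 5: (ix) [route_local AND priority_ship AND address_valid -> shipped]. New: shipped.
Round 6: (iv) [shipped AND address_valid -> manifest_closed]. New: manifest_closed.
manifest_closed first appears in round 6.

6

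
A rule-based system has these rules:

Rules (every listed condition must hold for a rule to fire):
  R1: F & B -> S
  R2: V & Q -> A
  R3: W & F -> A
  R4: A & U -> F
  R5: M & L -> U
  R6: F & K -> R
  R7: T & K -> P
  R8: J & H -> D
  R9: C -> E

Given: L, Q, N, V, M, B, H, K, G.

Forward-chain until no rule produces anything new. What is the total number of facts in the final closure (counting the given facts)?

Round 1: R2 [V & Q -> A]; R5 [M & L -> U]. Adds A, U.
Round 2: R4 [A & U -> F]. Adds F.
Round 3: R1 [F & B -> S]; R6 [F & K -> R]. Adds S, R.
Closure: {A, B, F, G, H, K, L, M, N, Q, R, S, U, V} — 14 facts.

14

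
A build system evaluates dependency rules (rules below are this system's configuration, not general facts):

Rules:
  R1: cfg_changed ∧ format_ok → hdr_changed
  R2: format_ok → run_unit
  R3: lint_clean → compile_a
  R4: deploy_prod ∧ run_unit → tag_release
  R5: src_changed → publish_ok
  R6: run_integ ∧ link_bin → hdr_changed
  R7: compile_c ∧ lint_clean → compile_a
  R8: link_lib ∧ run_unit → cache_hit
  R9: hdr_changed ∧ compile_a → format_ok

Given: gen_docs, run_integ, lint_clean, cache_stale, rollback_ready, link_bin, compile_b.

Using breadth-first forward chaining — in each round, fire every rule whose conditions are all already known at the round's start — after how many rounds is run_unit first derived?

3

Round 1: R3 [lint_clean → compile_a]; R6 [run_integ ∧ link_bin → hdr_changed]. New: compile_a, hdr_changed.
Round 2: R9 [hdr_changed ∧ compile_a → format_ok]. New: format_ok.
Round 3: R2 [format_ok → run_unit]. New: run_unit.
run_unit first appears in round 3.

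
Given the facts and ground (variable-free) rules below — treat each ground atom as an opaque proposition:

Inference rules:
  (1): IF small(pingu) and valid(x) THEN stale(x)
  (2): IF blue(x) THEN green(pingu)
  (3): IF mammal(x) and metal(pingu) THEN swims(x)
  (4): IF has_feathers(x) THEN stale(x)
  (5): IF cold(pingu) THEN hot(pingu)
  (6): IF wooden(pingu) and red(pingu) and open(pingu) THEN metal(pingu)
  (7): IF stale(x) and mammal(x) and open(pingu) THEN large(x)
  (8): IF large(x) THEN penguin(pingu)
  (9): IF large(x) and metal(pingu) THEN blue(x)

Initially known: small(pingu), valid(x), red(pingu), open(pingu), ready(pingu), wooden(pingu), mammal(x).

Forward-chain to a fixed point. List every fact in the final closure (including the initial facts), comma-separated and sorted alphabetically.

blue(x), green(pingu), large(x), mammal(x), metal(pingu), open(pingu), penguin(pingu), ready(pingu), red(pingu), small(pingu), stale(x), swims(x), valid(x), wooden(pingu)

Round 1 — (1), (6), derive stale(x), metal(pingu).
Round 2 — (3), (7), derive swims(x), large(x).
Round 3 — (8), (9), derive penguin(pingu), blue(x).
Round 4 — (2), derive green(pingu).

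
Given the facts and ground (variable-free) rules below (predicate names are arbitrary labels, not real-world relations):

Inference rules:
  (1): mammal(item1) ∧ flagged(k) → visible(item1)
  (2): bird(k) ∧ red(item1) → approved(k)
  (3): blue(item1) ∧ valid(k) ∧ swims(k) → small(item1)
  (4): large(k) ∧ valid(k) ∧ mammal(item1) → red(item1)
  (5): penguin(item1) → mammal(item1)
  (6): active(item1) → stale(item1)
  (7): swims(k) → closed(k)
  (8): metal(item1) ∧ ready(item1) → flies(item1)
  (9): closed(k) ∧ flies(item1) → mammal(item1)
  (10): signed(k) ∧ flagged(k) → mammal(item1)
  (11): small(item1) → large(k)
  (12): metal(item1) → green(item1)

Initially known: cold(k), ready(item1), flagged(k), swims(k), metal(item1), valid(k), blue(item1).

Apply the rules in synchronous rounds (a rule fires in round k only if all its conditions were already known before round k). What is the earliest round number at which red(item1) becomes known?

3

Round 1 — (3), (7), (8), (12), derive small(item1), closed(k), flies(item1), green(item1).
Round 2 — (9), (11), derive mammal(item1), large(k).
Round 3 — (1), (4), derive visible(item1), red(item1).
red(item1) first appears in round 3.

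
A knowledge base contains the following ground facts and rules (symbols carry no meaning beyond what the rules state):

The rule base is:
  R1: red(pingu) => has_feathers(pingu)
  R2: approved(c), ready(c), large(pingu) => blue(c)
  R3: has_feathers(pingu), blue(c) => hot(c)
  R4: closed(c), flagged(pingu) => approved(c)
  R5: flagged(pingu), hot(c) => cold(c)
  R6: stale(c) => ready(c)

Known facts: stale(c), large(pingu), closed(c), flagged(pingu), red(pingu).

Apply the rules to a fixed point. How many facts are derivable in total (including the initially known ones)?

Round 1: R1 [red(pingu) => has_feathers(pingu)]; R4 [closed(c), flagged(pingu) => approved(c)]; R6 [stale(c) => ready(c)]. New: has_feathers(pingu), approved(c), ready(c).
Round 2: R2 [approved(c), ready(c), large(pingu) => blue(c)]. New: blue(c).
Round 3: R3 [has_feathers(pingu), blue(c) => hot(c)]. New: hot(c).
Round 4: R5 [flagged(pingu), hot(c) => cold(c)]. New: cold(c).
Closure: {approved(c), blue(c), closed(c), cold(c), flagged(pingu), has_feathers(pingu), hot(c), large(pingu), ready(c), red(pingu), stale(c)} — 11 facts.

11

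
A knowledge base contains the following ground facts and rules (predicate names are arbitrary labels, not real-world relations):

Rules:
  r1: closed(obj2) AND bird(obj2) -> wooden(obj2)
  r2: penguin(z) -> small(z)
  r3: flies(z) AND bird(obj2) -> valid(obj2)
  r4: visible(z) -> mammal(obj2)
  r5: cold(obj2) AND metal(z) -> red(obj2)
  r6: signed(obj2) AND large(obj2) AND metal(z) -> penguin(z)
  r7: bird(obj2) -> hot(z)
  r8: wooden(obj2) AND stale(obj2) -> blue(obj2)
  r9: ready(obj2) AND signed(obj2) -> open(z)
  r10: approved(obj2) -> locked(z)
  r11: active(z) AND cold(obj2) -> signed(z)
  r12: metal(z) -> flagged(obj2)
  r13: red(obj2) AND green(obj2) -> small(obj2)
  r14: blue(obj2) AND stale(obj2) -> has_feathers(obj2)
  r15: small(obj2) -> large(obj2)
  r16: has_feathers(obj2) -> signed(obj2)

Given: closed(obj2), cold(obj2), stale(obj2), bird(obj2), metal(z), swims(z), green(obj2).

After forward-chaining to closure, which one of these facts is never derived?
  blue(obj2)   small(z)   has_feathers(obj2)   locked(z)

Round 1: r1 [closed(obj2) AND bird(obj2) -> wooden(obj2)]; r5 [cold(obj2) AND metal(z) -> red(obj2)]; r7 [bird(obj2) -> hot(z)]; r12 [metal(z) -> flagged(obj2)]. Adds wooden(obj2), red(obj2), hot(z), flagged(obj2).
Round 2: r8 [wooden(obj2) AND stale(obj2) -> blue(obj2)]; r13 [red(obj2) AND green(obj2) -> small(obj2)]. Adds blue(obj2), small(obj2).
Round 3: r14 [blue(obj2) AND stale(obj2) -> has_feathers(obj2)]; r15 [small(obj2) -> large(obj2)]. Adds has_feathers(obj2), large(obj2).
Round 4: r16 [has_feathers(obj2) -> signed(obj2)]. Adds signed(obj2).
Round 5: r6 [signed(obj2) AND large(obj2) AND metal(z) -> penguin(z)]. Adds penguin(z).
Round 6: r2 [penguin(z) -> small(z)]. Adds small(z).
Derived: small(z) (round 6), has_feathers(obj2) (round 3), blue(obj2) (round 2). locked(z) never appears in any round.

locked(z)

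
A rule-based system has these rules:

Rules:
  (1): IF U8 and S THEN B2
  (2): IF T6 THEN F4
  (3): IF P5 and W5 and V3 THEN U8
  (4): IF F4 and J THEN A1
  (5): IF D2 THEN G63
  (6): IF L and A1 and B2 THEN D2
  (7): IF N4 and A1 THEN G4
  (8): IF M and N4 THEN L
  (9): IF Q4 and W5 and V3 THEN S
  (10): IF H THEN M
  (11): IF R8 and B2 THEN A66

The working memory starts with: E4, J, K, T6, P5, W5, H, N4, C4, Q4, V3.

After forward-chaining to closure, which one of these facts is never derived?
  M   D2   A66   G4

A66

Round 1: (2) [IF T6 THEN F4]; (3) [IF P5 and W5 and V3 THEN U8]; (9) [IF Q4 and W5 and V3 THEN S]; (10) [IF H THEN M]. New: F4, U8, S, M.
Round 2: (1) [IF U8 and S THEN B2]; (4) [IF F4 and J THEN A1]; (8) [IF M and N4 THEN L]. New: B2, A1, L.
Round 3: (6) [IF L and A1 and B2 THEN D2]; (7) [IF N4 and A1 THEN G4]. New: D2, G4.
Round 4: (5) [IF D2 THEN G63]. New: G63.
Derived: G4 (round 3), D2 (round 3), M (round 1). A66 never appears in any round.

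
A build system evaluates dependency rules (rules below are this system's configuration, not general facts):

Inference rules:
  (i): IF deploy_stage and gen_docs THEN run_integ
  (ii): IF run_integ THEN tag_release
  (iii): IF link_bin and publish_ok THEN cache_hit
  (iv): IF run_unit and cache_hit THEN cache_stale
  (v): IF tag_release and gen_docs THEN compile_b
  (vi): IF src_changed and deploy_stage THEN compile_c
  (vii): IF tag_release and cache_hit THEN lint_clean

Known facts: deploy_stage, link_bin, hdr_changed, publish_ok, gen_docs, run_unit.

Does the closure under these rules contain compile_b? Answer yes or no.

Round 1 fires (i), (iii), giving run_integ, cache_hit.
Round 2 fires (ii), (iv), giving tag_release, cache_stale.
Round 3 fires (v), (vii), giving compile_b, lint_clean.
compile_b appears in round 3, so it is derivable.

yes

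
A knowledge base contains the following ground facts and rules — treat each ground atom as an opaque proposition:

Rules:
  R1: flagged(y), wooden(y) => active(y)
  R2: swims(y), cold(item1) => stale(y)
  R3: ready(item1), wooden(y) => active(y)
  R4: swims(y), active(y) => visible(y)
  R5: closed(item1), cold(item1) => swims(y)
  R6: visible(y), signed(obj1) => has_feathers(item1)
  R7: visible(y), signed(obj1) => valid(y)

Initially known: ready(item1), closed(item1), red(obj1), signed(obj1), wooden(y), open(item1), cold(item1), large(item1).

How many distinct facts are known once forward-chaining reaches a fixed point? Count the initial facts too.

Round 1: R3 [ready(item1), wooden(y) => active(y)]; R5 [closed(item1), cold(item1) => swims(y)]. Adds active(y), swims(y).
Round 2: R2 [swims(y), cold(item1) => stale(y)]; R4 [swims(y), active(y) => visible(y)]. Adds stale(y), visible(y).
Round 3: R6 [visible(y), signed(obj1) => has_feathers(item1)]; R7 [visible(y), signed(obj1) => valid(y)]. Adds has_feathers(item1), valid(y).
Closure: {active(y), closed(item1), cold(item1), has_feathers(item1), large(item1), open(item1), ready(item1), red(obj1), signed(obj1), stale(y), swims(y), valid(y), visible(y), wooden(y)} — 14 facts.

14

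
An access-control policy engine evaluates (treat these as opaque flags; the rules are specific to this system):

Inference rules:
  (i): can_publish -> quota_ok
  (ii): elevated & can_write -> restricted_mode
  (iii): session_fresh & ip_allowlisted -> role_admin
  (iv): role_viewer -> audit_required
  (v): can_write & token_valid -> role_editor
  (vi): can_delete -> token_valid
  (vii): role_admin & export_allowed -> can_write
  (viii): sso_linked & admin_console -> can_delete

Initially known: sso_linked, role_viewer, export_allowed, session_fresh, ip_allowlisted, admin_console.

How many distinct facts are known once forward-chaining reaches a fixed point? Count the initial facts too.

12

Round 1 fires (iii), (iv), (viii), giving role_admin, audit_required, can_delete.
Round 2 fires (vi), (vii), giving token_valid, can_write.
Round 3 fires (v), giving role_editor.
Closure: {admin_console, audit_required, can_delete, can_write, export_allowed, ip_allowlisted, role_admin, role_editor, role_viewer, session_fresh, sso_linked, token_valid} — 12 facts.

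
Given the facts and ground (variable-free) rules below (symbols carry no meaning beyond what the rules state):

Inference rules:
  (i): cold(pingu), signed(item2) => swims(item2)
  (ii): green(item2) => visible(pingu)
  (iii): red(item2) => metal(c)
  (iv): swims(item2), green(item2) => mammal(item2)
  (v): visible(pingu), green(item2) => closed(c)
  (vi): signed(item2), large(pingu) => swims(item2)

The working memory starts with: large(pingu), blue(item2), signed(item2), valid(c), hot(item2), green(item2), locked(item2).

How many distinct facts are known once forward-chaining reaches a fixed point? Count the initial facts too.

11

Round 1: (ii) [green(item2) => visible(pingu)]; (vi) [signed(item2), large(pingu) => swims(item2)]. Adds visible(pingu), swims(item2).
Round 2: (iv) [swims(item2), green(item2) => mammal(item2)]; (v) [visible(pingu), green(item2) => closed(c)]. Adds mammal(item2), closed(c).
Closure: {blue(item2), closed(c), green(item2), hot(item2), large(pingu), locked(item2), mammal(item2), signed(item2), swims(item2), valid(c), visible(pingu)} — 11 facts.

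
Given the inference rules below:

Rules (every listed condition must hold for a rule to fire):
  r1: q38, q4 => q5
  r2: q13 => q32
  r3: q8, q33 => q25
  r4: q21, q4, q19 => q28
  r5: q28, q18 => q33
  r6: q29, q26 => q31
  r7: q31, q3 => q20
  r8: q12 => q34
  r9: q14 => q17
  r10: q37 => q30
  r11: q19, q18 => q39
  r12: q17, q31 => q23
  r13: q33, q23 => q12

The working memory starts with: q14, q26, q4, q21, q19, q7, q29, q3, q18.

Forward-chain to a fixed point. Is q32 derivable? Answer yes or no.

no

Round 1 fires r4, r6, r9, r11, giving q28, q31, q17, q39.
Round 2 fires r5, r7, r12, giving q33, q20, q23.
Round 3 fires r13, giving q12.
Round 4 fires r8, giving q34.
Fixed point reached. q32 is concluded only by r2; r2 needs q13 (never derived).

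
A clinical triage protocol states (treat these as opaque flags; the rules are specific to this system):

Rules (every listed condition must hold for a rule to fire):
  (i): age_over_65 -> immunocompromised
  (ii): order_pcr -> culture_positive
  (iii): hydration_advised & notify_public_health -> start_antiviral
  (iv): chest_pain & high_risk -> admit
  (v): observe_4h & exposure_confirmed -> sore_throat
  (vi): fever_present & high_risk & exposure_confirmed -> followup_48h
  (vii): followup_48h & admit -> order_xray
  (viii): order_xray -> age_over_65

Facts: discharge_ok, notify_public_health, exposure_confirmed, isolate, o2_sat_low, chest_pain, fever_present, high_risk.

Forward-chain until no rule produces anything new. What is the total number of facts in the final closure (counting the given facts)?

Round 1: (iv) [chest_pain & high_risk -> admit]; (vi) [fever_present & high_risk & exposure_confirmed -> followup_48h]. New: admit, followup_48h.
Round 2: (vii) [followup_48h & admit -> order_xray]. New: order_xray.
Round 3: (viii) [order_xray -> age_over_65]. New: age_over_65.
Round 4: (i) [age_over_65 -> immunocompromised]. New: immunocompromised.
Closure: {admit, age_over_65, chest_pain, discharge_ok, exposure_confirmed, fever_present, followup_48h, high_risk, immunocompromised, isolate, notify_public_health, o2_sat_low, order_xray} — 13 facts.

13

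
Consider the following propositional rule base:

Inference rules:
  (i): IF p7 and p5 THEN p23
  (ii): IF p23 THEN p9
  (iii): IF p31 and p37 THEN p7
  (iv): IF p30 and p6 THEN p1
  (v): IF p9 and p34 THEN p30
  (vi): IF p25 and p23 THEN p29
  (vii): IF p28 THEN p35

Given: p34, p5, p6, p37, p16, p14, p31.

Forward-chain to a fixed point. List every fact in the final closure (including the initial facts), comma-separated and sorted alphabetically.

p1, p14, p16, p23, p30, p31, p34, p37, p5, p6, p7, p9

Round 1: (iii) [IF p31 and p37 THEN p7]. New: p7.
Round 2: (i) [IF p7 and p5 THEN p23]. New: p23.
Round 3: (ii) [IF p23 THEN p9]. New: p9.
Round 4: (v) [IF p9 and p34 THEN p30]. New: p30.
Round 5: (iv) [IF p30 and p6 THEN p1]. New: p1.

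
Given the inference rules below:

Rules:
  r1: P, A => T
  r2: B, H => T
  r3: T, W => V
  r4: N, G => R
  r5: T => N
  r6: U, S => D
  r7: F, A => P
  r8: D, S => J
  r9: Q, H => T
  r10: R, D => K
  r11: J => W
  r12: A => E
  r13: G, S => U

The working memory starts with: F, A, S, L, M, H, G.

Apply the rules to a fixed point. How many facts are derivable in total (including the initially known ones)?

Round 1 — r7, r12, r13, derive P, E, U.
Round 2 — r1, r6, derive T, D.
Round 3 — r5, r8, derive N, J.
Round 4 — r4, r11, derive R, W.
Round 5 — r3, r10, derive V, K.
Closure: {A, D, E, F, G, H, J, K, L, M, N, P, R, S, T, U, V, W} — 18 facts.

18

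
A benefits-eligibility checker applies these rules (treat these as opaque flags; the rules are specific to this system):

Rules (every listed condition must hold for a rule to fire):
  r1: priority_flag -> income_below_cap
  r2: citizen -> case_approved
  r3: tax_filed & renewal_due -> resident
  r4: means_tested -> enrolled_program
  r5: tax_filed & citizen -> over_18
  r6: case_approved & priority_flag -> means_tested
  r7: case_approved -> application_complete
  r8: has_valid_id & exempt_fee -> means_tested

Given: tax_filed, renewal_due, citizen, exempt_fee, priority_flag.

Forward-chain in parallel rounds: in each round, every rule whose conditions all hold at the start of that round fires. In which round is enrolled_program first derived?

[1] r1 [priority_flag -> income_below_cap]; r2 [citizen -> case_approved]; r3 [tax_filed & renewal_due -> resident]; r5 [tax_filed & citizen -> over_18]. ⇒ new: income_below_cap, case_approved, resident, over_18.
[2] r6 [case_approved & priority_flag -> means_tested]; r7 [case_approved -> application_complete]. ⇒ new: means_tested, application_complete.
[3] r4 [means_tested -> enrolled_program]. ⇒ new: enrolled_program.
enrolled_program first appears in round 3.

3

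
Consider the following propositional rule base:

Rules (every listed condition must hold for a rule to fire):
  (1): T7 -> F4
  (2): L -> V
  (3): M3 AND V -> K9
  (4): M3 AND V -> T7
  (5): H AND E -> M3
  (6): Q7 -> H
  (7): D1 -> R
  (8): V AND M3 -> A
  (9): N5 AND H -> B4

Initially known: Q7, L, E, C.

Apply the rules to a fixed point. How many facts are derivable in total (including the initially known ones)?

11

Round 1: (2) [L -> V]; (6) [Q7 -> H]. Adds V, H.
Round 2: (5) [H AND E -> M3]. Adds M3.
Round 3: (3) [M3 AND V -> K9]; (4) [M3 AND V -> T7]; (8) [V AND M3 -> A]. Adds K9, T7, A.
Round 4: (1) [T7 -> F4]. Adds F4.
Closure: {A, C, E, F4, H, K9, L, M3, Q7, T7, V} — 11 facts.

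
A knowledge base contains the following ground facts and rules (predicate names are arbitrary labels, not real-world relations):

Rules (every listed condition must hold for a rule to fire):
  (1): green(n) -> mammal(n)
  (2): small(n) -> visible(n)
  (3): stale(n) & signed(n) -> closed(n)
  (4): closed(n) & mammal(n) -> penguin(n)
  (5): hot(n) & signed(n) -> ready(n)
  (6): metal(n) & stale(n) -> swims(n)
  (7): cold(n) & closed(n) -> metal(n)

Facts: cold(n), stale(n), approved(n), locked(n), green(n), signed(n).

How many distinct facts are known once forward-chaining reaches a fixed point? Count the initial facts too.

Round 1: (1) [green(n) -> mammal(n)]; (3) [stale(n) & signed(n) -> closed(n)]. New: mammal(n), closed(n).
Round 2: (4) [closed(n) & mammal(n) -> penguin(n)]; (7) [cold(n) & closed(n) -> metal(n)]. New: penguin(n), metal(n).
Round 3: (6) [metal(n) & stale(n) -> swims(n)]. New: swims(n).
Closure: {approved(n), closed(n), cold(n), green(n), locked(n), mammal(n), metal(n), penguin(n), signed(n), stale(n), swims(n)} — 11 facts.

11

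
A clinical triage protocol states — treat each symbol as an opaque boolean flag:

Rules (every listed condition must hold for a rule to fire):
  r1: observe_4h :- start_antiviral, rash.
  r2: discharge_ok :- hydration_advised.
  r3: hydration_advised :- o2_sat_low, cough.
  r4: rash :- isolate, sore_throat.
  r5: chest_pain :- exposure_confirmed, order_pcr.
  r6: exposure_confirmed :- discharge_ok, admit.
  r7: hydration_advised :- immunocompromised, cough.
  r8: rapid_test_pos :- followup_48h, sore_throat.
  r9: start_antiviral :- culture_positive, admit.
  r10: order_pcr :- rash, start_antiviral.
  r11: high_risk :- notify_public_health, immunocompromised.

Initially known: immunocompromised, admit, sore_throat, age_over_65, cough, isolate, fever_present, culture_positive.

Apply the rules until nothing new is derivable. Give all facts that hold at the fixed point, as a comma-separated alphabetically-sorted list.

Round 1: r4 [rash :- isolate, sore_throat.]; r7 [hydration_advised :- immunocompromised, cough.]; r9 [start_antiviral :- culture_positive, admit.]. Adds rash, hydration_advised, start_antiviral.
Round 2: r1 [observe_4h :- start_antiviral, rash.]; r2 [discharge_ok :- hydration_advised.]; r10 [order_pcr :- rash, start_antiviral.]. Adds observe_4h, discharge_ok, order_pcr.
Round 3: r6 [exposure_confirmed :- discharge_ok, admit.]. Adds exposure_confirmed.
Round 4: r5 [chest_pain :- exposure_confirmed, order_pcr.]. Adds chest_pain.

admit, age_over_65, chest_pain, cough, culture_positive, discharge_ok, exposure_confirmed, fever_present, hydration_advised, immunocompromised, isolate, observe_4h, order_pcr, rash, sore_throat, start_antiviral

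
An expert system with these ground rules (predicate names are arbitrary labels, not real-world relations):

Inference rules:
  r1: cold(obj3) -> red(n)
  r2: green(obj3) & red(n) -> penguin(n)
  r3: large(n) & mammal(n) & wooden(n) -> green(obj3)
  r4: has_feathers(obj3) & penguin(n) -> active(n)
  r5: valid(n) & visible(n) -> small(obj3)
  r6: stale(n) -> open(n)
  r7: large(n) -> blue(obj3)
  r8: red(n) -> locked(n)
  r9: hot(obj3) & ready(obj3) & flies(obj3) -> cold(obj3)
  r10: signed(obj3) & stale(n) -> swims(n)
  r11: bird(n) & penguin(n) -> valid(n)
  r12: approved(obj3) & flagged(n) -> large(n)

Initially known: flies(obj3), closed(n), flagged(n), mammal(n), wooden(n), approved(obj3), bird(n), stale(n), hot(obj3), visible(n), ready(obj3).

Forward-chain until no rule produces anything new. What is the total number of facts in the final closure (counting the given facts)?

21

[1] r6 [stale(n) -> open(n)]; r9 [hot(obj3) & ready(obj3) & flies(obj3) -> cold(obj3)]; r12 [approved(obj3) & flagged(n) -> large(n)]. ⇒ new: open(n), cold(obj3), large(n).
[2] r1 [cold(obj3) -> red(n)]; r3 [large(n) & mammal(n) & wooden(n) -> green(obj3)]; r7 [large(n) -> blue(obj3)]. ⇒ new: red(n), green(obj3), blue(obj3).
[3] r2 [green(obj3) & red(n) -> penguin(n)]; r8 [red(n) -> locked(n)]. ⇒ new: penguin(n), locked(n).
[4] r11 [bird(n) & penguin(n) -> valid(n)]. ⇒ new: valid(n).
[5] r5 [valid(n) & visible(n) -> small(obj3)]. ⇒ new: small(obj3).
Closure: {approved(obj3), bird(n), blue(obj3), closed(n), cold(obj3), flagged(n), flies(obj3), green(obj3), hot(obj3), large(n), locked(n), mammal(n), open(n), penguin(n), ready(obj3), red(n), small(obj3), stale(n), valid(n), visible(n), wooden(n)} — 21 facts.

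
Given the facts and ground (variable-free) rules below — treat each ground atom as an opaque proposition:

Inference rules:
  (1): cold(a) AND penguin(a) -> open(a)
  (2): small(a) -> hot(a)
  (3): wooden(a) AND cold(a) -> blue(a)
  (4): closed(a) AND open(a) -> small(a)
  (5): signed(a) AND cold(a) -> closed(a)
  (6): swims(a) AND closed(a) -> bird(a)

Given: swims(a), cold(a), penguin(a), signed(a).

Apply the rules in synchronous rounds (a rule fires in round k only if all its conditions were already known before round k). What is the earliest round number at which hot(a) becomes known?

Round 1 fires (1), (5), giving open(a), closed(a).
Round 2 fires (4), (6), giving small(a), bird(a).
Round 3 fires (2), giving hot(a).
hot(a) first appears in round 3.

3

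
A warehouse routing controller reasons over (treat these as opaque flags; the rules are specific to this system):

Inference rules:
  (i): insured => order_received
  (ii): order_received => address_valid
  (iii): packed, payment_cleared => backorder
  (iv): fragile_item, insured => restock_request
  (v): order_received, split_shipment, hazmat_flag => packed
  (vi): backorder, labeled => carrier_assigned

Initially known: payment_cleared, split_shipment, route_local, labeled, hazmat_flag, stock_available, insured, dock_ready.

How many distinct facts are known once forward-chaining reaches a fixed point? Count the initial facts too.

13

Round 1 fires (i), giving order_received.
Round 2 fires (ii), (v), giving address_valid, packed.
Round 3 fires (iii), giving backorder.
Round 4 fires (vi), giving carrier_assigned.
Closure: {address_valid, backorder, carrier_assigned, dock_ready, hazmat_flag, insured, labeled, order_received, packed, payment_cleared, route_local, split_shipment, stock_available} — 13 facts.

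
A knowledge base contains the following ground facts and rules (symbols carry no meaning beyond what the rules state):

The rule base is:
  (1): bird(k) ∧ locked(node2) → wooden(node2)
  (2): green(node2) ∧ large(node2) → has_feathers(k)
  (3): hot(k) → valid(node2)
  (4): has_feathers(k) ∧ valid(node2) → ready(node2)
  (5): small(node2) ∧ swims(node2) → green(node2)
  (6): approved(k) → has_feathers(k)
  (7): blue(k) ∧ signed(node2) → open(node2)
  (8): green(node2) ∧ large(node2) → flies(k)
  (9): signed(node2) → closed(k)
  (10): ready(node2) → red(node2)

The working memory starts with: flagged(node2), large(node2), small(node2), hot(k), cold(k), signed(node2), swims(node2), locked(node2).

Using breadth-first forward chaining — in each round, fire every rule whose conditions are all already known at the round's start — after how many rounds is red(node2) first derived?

Round 1: (3) [hot(k) → valid(node2)]; (5) [small(node2) ∧ swims(node2) → green(node2)]; (9) [signed(node2) → closed(k)]. New: valid(node2), green(node2), closed(k).
Round 2: (2) [green(node2) ∧ large(node2) → has_feathers(k)]; (8) [green(node2) ∧ large(node2) → flies(k)]. New: has_feathers(k), flies(k).
Round 3: (4) [has_feathers(k) ∧ valid(node2) → ready(node2)]. New: ready(node2).
Round 4: (10) [ready(node2) → red(node2)]. New: red(node2).
red(node2) first appears in round 4.

4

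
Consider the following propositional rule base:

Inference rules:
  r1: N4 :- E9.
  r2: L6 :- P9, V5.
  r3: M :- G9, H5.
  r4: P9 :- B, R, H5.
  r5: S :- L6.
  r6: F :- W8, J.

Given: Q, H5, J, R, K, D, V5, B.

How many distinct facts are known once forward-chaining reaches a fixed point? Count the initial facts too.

11

Round 1: r4 [P9 :- B, R, H5.]. New: P9.
Round 2: r2 [L6 :- P9, V5.]. New: L6.
Round 3: r5 [S :- L6.]. New: S.
Closure: {B, D, H5, J, K, L6, P9, Q, R, S, V5} — 11 facts.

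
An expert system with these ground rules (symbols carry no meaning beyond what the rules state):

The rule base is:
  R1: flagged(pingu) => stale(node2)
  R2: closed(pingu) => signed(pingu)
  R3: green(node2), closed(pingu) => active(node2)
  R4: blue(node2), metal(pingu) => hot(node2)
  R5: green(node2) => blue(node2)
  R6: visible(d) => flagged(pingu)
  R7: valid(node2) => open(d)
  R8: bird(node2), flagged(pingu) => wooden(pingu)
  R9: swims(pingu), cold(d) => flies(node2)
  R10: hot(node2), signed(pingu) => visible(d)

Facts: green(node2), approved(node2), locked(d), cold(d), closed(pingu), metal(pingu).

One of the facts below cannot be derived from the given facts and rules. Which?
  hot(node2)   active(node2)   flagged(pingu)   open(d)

open(d)

Round 1 — R2, R3, R5, derive signed(pingu), active(node2), blue(node2).
Round 2 — R4, derive hot(node2).
Round 3 — R10, derive visible(d).
Round 4 — R6, derive flagged(pingu).
Round 5 — R1, derive stale(node2).
Derived: active(node2) (round 1), flagged(pingu) (round 4), hot(node2) (round 2). open(d) never appears in any round.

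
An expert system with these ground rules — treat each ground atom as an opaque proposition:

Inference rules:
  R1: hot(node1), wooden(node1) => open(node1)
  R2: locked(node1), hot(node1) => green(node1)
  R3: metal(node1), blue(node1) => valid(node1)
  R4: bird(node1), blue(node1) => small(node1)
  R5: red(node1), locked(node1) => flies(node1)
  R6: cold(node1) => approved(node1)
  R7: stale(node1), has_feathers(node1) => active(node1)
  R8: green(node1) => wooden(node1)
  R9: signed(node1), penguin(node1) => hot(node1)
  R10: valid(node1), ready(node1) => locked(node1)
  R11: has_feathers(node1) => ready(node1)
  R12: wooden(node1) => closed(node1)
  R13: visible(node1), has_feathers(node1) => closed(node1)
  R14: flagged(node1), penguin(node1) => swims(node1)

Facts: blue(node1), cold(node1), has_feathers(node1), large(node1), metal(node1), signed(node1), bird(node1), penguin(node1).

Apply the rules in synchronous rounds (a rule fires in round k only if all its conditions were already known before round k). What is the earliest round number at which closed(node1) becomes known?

Round 1 fires R3, R4, R6, R9, R11, giving valid(node1), small(node1), approved(node1), hot(node1), ready(node1).
Round 2 fires R10, giving locked(node1).
Round 3 fires R2, giving green(node1).
Round 4 fires R8, giving wooden(node1).
Round 5 fires R1, R12, giving open(node1), closed(node1).
closed(node1) first appears in round 5.

5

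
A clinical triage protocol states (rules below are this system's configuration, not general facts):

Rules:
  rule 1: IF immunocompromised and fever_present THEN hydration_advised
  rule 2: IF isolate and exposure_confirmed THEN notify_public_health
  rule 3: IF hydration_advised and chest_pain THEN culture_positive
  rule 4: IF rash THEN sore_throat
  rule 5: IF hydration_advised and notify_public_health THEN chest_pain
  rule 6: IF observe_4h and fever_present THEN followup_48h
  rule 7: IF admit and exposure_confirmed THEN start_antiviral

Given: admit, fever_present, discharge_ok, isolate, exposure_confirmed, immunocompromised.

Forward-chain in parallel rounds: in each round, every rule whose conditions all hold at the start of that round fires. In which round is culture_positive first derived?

Round 1 fires rule 1, rule 2, rule 7, giving hydration_advised, notify_public_health, start_antiviral.
Round 2 fires rule 5, giving chest_pain.
Round 3 fires rule 3, giving culture_positive.
culture_positive first appears in round 3.

3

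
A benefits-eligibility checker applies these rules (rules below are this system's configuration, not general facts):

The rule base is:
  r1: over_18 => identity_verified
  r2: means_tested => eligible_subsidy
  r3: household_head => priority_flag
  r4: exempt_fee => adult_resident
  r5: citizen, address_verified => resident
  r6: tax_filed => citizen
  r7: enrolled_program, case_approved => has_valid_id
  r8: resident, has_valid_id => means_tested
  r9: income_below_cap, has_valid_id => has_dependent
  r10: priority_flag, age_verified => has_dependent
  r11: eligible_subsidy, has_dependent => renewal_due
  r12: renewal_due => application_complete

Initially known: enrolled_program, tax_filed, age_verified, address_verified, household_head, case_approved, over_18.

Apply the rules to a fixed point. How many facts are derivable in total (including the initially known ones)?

Round 1: r1 [over_18 => identity_verified]; r3 [household_head => priority_flag]; r6 [tax_filed => citizen]; r7 [enrolled_program, case_approved => has_valid_id]. New: identity_verified, priority_flag, citizen, has_valid_id.
Round 2: r5 [citizen, address_verified => resident]; r10 [priority_flag, age_verified => has_dependent]. New: resident, has_dependent.
Round 3: r8 [resident, has_valid_id => means_tested]. New: means_tested.
Round 4: r2 [means_tested => eligible_subsidy]. New: eligible_subsidy.
Round 5: r11 [eligible_subsidy, has_dependent => renewal_due]. New: renewal_due.
Round 6: r12 [renewal_due => application_complete]. New: application_complete.
Closure: {address_verified, age_verified, application_complete, case_approved, citizen, eligible_subsidy, enrolled_program, has_dependent, has_valid_id, household_head, identity_verified, means_tested, over_18, priority_flag, renewal_due, resident, tax_filed} — 17 facts.

17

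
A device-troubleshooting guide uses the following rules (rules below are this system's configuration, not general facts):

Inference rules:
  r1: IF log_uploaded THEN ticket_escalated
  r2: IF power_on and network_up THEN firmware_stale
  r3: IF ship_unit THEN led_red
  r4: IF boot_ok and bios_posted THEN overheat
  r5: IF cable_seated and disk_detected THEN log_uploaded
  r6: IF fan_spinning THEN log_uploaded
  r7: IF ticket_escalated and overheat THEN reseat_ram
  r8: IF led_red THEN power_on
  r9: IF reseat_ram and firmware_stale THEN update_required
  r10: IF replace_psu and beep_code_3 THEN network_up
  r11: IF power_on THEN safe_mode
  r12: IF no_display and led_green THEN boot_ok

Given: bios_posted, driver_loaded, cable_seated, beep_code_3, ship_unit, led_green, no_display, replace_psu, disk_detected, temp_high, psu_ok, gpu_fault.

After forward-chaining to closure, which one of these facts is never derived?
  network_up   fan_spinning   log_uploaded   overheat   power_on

Round 1 fires r3, r5, r10, r12, giving led_red, log_uploaded, network_up, boot_ok.
Round 2 fires r1, r4, r8, giving ticket_escalated, overheat, power_on.
Round 3 fires r2, r7, r11, giving firmware_stale, reseat_ram, safe_mode.
Round 4 fires r9, giving update_required.
Derived: network_up (round 1), power_on (round 2), log_uploaded (round 1), overheat (round 2). fan_spinning never appears in any round.

fan_spinning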